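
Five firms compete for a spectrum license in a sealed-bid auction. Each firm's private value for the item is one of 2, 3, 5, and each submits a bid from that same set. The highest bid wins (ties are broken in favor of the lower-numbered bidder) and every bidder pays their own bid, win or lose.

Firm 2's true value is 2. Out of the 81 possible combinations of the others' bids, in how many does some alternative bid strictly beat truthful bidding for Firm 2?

8

Others bid (2, 2, 2, 2): truth gives -2; bid 3 gives -1 > -2. Violating.
Others bid (2, 2, 2, 3): truth gives -2; bid 3 gives -1 > -2. Violating.
Others bid (2, 2, 3, 2): truth gives -2; bid 3 gives -1 > -2. Violating.
Others bid (2, 2, 3, 3): truth gives -2; bid 3 gives -1 > -2. Violating.
Others bid (2, 2, 2, 5): truth gives -2; no alternative beats it.
Others bid (2, 2, 3, 5): truth gives -2; no alternative beats it.
(Checking all 81 profiles: 8 have a profitable deviation, 73 do not.)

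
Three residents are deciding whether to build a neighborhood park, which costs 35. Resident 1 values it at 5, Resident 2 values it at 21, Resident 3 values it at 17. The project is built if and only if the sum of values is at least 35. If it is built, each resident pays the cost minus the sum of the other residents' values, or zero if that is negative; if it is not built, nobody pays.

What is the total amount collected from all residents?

22

Total value 43 ≥ cost 35, so it is built.
Resident 1: others sum to 38; max(0, 35 - 38) = 0.
Resident 2: others sum to 22; max(0, 35 - 22) = 13.
Resident 3: others sum to 26; max(0, 35 - 26) = 9.
Total collected = 0 + 13 + 9 = 22.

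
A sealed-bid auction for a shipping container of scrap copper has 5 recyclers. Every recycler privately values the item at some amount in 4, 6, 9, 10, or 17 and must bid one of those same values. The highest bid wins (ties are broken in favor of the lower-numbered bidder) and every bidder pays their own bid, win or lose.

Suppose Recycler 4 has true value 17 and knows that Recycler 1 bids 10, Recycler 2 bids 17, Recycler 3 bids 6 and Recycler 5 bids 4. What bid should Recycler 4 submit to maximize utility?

4

Bid 4: loses but pays 4, utility -4.
Bid 6: loses but pays 6, utility -6.
Bid 9: loses but pays 9, utility -9.
Bid 10: loses but pays 10, utility -10.
Bid 17: loses but pays 17, utility -17.
The best choice is 4 with utility -4.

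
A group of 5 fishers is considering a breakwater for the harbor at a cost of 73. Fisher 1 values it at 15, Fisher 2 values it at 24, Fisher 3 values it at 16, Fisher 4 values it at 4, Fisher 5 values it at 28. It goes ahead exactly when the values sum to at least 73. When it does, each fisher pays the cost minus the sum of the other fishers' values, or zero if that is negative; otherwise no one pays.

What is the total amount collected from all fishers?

27

Total value 87 ≥ cost 73, so it is built.
Fisher 1: others sum to 72; max(0, 73 - 72) = 1.
Fisher 2: others sum to 63; max(0, 73 - 63) = 10.
Fisher 3: others sum to 71; max(0, 73 - 71) = 2.
Fisher 4: others sum to 83; max(0, 73 - 83) = 0.
Fisher 5: others sum to 59; max(0, 73 - 59) = 14.
Total collected = 1 + 10 + 2 + 0 + 14 = 27.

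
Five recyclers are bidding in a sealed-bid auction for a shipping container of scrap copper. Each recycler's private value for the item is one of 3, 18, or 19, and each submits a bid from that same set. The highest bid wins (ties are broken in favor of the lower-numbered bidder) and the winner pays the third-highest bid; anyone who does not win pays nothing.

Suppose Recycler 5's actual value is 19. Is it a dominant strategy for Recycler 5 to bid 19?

Check each profile of the others' bids and compare truth against every alternative bid.
Others bid (3, 3, 3, 18): truth gives 16, best alternative gives 0.
Others bid (3, 3, 18, 3): truth gives 16, best alternative gives 0.
Others bid (3, 18, 3, 3): truth gives 16, best alternative gives 0.
Others bid (18, 3, 3, 3): truth gives 16, best alternative gives 0.
Others bid (3, 3, 18, 18): truth gives 1, best alternative gives 0.
Others bid (3, 18, 3, 18): truth gives 1, best alternative gives 0.
(Remaining 75 profiles checked similarly; truth is weakly best in each.)
In every case the truthful bid is at least as good as any alternative, so it is a dominant strategy.

Yes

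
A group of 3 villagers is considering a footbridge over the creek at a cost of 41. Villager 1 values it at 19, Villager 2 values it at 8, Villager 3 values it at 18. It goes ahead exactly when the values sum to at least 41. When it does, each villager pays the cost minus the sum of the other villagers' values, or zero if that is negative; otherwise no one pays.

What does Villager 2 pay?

Total value 45 ≥ cost 41, so the project is built.
The other villagers' values sum to 37.
Cost minus that sum is 41 - 37 = 4.

4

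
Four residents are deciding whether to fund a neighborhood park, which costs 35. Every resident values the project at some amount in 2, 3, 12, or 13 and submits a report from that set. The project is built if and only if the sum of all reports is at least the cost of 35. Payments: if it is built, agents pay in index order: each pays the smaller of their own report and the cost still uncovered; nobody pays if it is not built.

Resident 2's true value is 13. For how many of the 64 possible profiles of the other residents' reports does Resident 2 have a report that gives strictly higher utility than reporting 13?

Others report (2, 12, 12): truth gives 0; report 12 gives 1 > 0. Violating.
Others report (2, 12, 13): truth gives 0; report 12 gives 1 > 0. Violating.
Others report (2, 13, 12): truth gives 0; report 12 gives 1 > 0. Violating.
Others report (2, 13, 13): truth gives 0; report 12 gives 1 > 0. Violating.
Others report (2, 2, 2): truth gives 0; no alternative beats it.
Others report (2, 2, 3): truth gives 0; no alternative beats it.
(Checking all 64 profiles: 32 have a profitable deviation, 32 do not.)

32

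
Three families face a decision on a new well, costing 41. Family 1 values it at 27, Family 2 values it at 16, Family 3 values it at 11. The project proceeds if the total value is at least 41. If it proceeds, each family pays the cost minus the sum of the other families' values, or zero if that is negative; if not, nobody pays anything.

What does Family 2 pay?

Total value 54 ≥ cost 41, so the project is built.
The other families' values sum to 38.
Cost minus that sum is 41 - 38 = 3.

3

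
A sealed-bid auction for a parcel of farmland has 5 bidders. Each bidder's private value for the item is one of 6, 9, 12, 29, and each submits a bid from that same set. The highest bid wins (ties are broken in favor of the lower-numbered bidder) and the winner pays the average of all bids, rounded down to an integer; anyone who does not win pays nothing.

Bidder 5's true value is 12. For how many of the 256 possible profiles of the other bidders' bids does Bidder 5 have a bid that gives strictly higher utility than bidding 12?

5

Others bid (6, 6, 6, 6): truth gives 5; bid 9 gives 6 > 5. Violating.
Others bid (6, 6, 6, 12): truth gives 0; bid 29 gives 1 > 0. Violating.
Others bid (6, 6, 12, 6): truth gives 0; bid 29 gives 1 > 0. Violating.
Others bid (6, 12, 6, 6): truth gives 0; bid 29 gives 1 > 0. Violating.
Others bid (6, 6, 6, 9): truth gives 5; no alternative beats it.
Others bid (6, 6, 6, 29): truth gives 0; no alternative beats it.
(Checking all 256 profiles: 5 have a profitable deviation, 251 do not.)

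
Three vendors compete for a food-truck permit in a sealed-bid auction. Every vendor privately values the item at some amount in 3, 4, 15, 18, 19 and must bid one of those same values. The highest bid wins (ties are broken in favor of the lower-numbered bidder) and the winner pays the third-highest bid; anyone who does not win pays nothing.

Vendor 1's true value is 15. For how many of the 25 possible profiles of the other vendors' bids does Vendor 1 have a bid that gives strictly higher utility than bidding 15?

Others bid (3, 18): truth gives 0; bid 18 gives 12 > 0. Violating.
Others bid (3, 19): truth gives 0; bid 19 gives 12 > 0. Violating.
Others bid (4, 18): truth gives 0; bid 18 gives 11 > 0. Violating.
Others bid (4, 19): truth gives 0; bid 19 gives 11 > 0. Violating.
Others bid (3, 3): truth gives 12; no alternative beats it.
Others bid (3, 4): truth gives 12; no alternative beats it.
(Checking all 25 profiles: 8 have a profitable deviation, 17 do not.)

8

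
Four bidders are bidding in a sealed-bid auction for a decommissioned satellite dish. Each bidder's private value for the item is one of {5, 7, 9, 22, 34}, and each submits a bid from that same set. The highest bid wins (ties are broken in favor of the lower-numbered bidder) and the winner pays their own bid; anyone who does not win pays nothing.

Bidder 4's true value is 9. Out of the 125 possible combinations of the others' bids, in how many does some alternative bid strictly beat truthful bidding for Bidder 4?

Others bid (5, 5, 5): truth gives 0; bid 7 gives 2 > 0. Violating.
Others bid (5, 5, 7): truth gives 0; no alternative beats it.
Others bid (5, 5, 9): truth gives 0; no alternative beats it.
(Checking all 125 profiles: 1 has a profitable deviation, 124 do not.)

1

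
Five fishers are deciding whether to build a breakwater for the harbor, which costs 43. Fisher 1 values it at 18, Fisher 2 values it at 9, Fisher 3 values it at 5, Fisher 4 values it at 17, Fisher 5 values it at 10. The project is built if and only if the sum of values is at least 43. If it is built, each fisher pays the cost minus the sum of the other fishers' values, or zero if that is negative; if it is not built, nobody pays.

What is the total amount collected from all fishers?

Total value 59 ≥ cost 43, so it is built.
Fisher 1: others sum to 41; max(0, 43 - 41) = 2.
Fisher 2: others sum to 50; max(0, 43 - 50) = 0.
Fisher 3: others sum to 54; max(0, 43 - 54) = 0.
Fisher 4: others sum to 42; max(0, 43 - 42) = 1.
Fisher 5: others sum to 49; max(0, 43 - 49) = 0.
Total collected = 2 + 0 + 0 + 1 + 0 = 3.

3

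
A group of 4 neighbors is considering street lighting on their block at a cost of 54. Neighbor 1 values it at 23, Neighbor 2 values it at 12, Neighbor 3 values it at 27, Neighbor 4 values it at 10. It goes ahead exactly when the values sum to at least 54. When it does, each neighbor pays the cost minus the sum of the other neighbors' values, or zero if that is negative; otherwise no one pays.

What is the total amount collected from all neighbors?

Total value 72 ≥ cost 54, so it is built.
Neighbor 1: others sum to 49; max(0, 54 - 49) = 5.
Neighbor 2: others sum to 60; max(0, 54 - 60) = 0.
Neighbor 3: others sum to 45; max(0, 54 - 45) = 9.
Neighbor 4: others sum to 62; max(0, 54 - 62) = 0.
Total collected = 5 + 0 + 9 + 0 = 14.

14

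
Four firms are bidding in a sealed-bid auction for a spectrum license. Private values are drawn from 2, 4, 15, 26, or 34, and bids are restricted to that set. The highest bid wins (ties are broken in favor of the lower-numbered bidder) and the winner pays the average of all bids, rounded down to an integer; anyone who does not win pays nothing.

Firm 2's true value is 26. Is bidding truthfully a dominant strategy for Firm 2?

Consider the case where Firm 1 bids 2, Firm 3 bids 2 and Firm 4 bids 2.
Truthful bid 26: wins, pays 8, utility 26 - 8 = 18.
Bid 4 instead: wins, pays 2, utility 26 - 2 = 24.
Since 24 > 18, bidding 4 is strictly better here, so truthful bidding is not dominant.

No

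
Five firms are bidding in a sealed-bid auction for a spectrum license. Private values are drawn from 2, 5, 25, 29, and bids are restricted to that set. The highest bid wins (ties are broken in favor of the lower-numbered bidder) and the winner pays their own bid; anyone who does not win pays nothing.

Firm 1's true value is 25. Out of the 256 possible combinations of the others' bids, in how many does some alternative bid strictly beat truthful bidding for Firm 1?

Others bid (2, 2, 2, 2): truth gives 0; bid 2 gives 23 > 0. Violating.
Others bid (2, 2, 2, 5): truth gives 0; bid 5 gives 20 > 0. Violating.
Others bid (2, 2, 5, 2): truth gives 0; bid 5 gives 20 > 0. Violating.
Others bid (2, 2, 5, 5): truth gives 0; bid 5 gives 20 > 0. Violating.
Others bid (2, 2, 2, 25): truth gives 0; no alternative beats it.
Others bid (2, 2, 2, 29): truth gives 0; no alternative beats it.
(Checking all 256 profiles: 16 have a profitable deviation, 240 do not.)

16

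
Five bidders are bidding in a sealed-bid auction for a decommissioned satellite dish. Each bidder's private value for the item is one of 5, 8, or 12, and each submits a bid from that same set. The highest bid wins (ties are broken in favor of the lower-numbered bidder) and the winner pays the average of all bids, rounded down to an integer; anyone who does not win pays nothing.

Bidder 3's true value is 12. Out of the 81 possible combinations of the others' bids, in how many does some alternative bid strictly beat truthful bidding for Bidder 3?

4

Others bid (5, 5, 5, 5): truth gives 6; bid 8 gives 7 > 6. Violating.
Others bid (5, 5, 5, 8): truth gives 5; bid 8 gives 6 > 5. Violating.
Others bid (5, 5, 8, 5): truth gives 5; bid 8 gives 6 > 5. Violating.
Others bid (5, 5, 8, 8): truth gives 5; bid 8 gives 6 > 5. Violating.
Others bid (5, 5, 5, 12): truth gives 5; no alternative beats it.
Others bid (5, 5, 8, 12): truth gives 4; no alternative beats it.
(Checking all 81 profiles: 4 have a profitable deviation, 77 do not.)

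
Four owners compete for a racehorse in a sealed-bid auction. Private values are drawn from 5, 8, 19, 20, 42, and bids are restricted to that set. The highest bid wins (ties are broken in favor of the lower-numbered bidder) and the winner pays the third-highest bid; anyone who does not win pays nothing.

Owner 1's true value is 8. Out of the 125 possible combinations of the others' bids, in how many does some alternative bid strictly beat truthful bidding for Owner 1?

Others bid (5, 5, 19): truth gives 0; bid 19 gives 3 > 0. Violating.
Others bid (5, 5, 20): truth gives 0; bid 20 gives 3 > 0. Violating.
Others bid (5, 5, 42): truth gives 0; bid 42 gives 3 > 0. Violating.
Others bid (5, 19, 5): truth gives 0; bid 19 gives 3 > 0. Violating.
Others bid (5, 5, 5): truth gives 3; no alternative beats it.
Others bid (5, 5, 8): truth gives 3; no alternative beats it.
(Checking all 125 profiles: 9 have a profitable deviation, 116 do not.)

9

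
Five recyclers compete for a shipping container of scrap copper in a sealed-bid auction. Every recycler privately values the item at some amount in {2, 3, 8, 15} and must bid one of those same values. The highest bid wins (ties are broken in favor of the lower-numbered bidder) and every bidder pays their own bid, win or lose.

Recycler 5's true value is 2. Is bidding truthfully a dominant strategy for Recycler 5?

No

Consider the case where Recycler 1 bids 2, Recycler 2 bids 2, Recycler 3 bids 2 and Recycler 4 bids 2.
Truthful bid 2: loses but pays 2, utility -2.
Bid 3 instead: wins, pays 3, utility 2 - 3 = -1.
Since -1 > -2, bidding 3 is strictly better here, so truthful bidding is not dominant.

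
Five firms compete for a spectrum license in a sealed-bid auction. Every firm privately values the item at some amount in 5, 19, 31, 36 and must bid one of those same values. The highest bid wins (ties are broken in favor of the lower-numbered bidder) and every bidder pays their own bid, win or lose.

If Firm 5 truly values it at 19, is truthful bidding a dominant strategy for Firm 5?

No

Consider the case where Firm 1 bids 5, Firm 2 bids 5, Firm 3 bids 5 and Firm 4 bids 19.
Truthful bid 19: loses but pays 19, utility -19.
Bid 5 instead: loses but pays 5, utility -5.
Since -5 > -19, bidding 5 is strictly better here, so truthful bidding is not dominant.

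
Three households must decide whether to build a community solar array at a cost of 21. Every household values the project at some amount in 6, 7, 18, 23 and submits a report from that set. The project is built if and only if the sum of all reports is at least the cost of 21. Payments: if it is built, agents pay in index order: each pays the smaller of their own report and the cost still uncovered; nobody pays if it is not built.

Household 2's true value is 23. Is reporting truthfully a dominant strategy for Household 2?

No

Consider the case where Household 1 reports 6 and Household 3 reports 18.
Truthful report 23: project built, pays 15, utility 23 - 15 = 8.
Report 6 instead: project built, pays 6, utility 23 - 6 = 17.
Since 17 > 8, reporting 6 is strictly better here, so truthful reporting is not dominant.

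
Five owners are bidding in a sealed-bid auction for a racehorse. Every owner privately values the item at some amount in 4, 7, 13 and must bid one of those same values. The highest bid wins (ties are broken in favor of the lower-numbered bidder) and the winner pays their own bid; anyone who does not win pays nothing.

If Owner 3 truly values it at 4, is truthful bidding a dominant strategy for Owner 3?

Check each profile of the others' bids and compare truth against every alternative bid.
Others bid (4, 4, 4, 4): truth gives 0, best alternative gives -3.
Others bid (4, 4, 4, 7): truth gives 0, best alternative gives -3.
Others bid (4, 4, 7, 4): truth gives 0, best alternative gives -3.
Others bid (4, 4, 7, 7): truth gives 0, best alternative gives -3.
Others bid (4, 4, 4, 13): truth gives 0, best alternative gives 0.
Others bid (4, 4, 7, 13): truth gives 0, best alternative gives 0.
(Remaining 75 profiles checked similarly; truth is weakly best in each.)
In every case the truthful bid is at least as good as any alternative, so it is a dominant strategy.

Yes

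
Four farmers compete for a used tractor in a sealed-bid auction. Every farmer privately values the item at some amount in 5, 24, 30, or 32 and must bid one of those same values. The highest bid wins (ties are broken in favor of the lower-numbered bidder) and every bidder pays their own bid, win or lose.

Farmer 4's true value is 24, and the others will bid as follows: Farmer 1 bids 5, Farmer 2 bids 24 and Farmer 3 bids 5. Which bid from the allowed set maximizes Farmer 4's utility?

5

Bid 5: loses but pays 5, utility -5.
Bid 24: loses but pays 24, utility -24.
Bid 30: wins, pays 30, utility 24 - 30 = -6.
Bid 32: wins, pays 32, utility 24 - 32 = -8.
The best choice is 5 with utility -5.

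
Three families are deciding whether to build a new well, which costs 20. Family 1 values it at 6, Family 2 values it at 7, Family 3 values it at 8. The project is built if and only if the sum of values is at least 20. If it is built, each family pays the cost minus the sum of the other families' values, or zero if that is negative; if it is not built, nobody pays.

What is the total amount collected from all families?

Total value 21 ≥ cost 20, so it is built.
Family 1: others sum to 15; max(0, 20 - 15) = 5.
Family 2: others sum to 14; max(0, 20 - 14) = 6.
Family 3: others sum to 13; max(0, 20 - 13) = 7.
Total collected = 5 + 6 + 7 = 18.

18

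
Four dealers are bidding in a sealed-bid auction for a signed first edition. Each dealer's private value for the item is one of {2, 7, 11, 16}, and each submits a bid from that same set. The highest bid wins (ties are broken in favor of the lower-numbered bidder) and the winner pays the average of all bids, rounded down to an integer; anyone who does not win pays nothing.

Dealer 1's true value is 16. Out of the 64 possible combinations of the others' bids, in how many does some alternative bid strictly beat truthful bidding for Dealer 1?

27

Others bid (2, 2, 2): truth gives 11; bid 2 gives 14 > 11. Violating.
Others bid (2, 2, 7): truth gives 10; bid 7 gives 12 > 10. Violating.
Others bid (2, 2, 11): truth gives 9; bid 11 gives 10 > 9. Violating.
Others bid (2, 7, 2): truth gives 10; bid 7 gives 12 > 10. Violating.
Others bid (2, 2, 16): truth gives 7; no alternative beats it.
Others bid (2, 7, 16): truth gives 6; no alternative beats it.
(Checking all 64 profiles: 27 have a profitable deviation, 37 do not.)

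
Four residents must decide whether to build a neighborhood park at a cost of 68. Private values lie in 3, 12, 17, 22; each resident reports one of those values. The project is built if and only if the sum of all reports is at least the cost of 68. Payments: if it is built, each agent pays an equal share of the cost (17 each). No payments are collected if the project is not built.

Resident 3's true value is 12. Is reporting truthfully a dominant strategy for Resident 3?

Consider the case where Resident 1 reports 12, Resident 2 reports 22 and Resident 4 reports 22.
Truthful report 12: project built, pays 17, utility 12 - 17 = -5.
Report 3 instead: project not built, utility 0.
Since 0 > -5, reporting 3 is strictly better here, so truthful reporting is not dominant.

No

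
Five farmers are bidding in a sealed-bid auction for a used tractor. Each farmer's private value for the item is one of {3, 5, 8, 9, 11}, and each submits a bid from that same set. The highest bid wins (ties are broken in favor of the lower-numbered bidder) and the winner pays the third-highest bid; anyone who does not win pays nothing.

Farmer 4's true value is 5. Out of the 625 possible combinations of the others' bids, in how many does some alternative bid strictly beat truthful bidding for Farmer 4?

Others bid (3, 3, 3, 8): truth gives 0; bid 8 gives 2 > 0. Violating.
Others bid (3, 3, 3, 9): truth gives 0; bid 9 gives 2 > 0. Violating.
Others bid (3, 3, 3, 11): truth gives 0; bid 11 gives 2 > 0. Violating.
Others bid (3, 3, 5, 3): truth gives 0; bid 8 gives 2 > 0. Violating.
Others bid (3, 3, 3, 3): truth gives 2; no alternative beats it.
Others bid (3, 3, 3, 5): truth gives 2; no alternative beats it.
(Checking all 625 profiles: 12 have a profitable deviation, 613 do not.)

12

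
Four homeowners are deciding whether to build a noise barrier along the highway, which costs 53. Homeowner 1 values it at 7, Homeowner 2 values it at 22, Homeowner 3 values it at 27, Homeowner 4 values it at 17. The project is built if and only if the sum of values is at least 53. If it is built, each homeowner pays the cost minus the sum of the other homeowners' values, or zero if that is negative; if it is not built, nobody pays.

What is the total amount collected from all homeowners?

9

Total value 73 ≥ cost 53, so it is built.
Homeowner 1: others sum to 66; max(0, 53 - 66) = 0.
Homeowner 2: others sum to 51; max(0, 53 - 51) = 2.
Homeowner 3: others sum to 46; max(0, 53 - 46) = 7.
Homeowner 4: others sum to 56; max(0, 53 - 56) = 0.
Total collected = 0 + 2 + 7 + 0 = 9.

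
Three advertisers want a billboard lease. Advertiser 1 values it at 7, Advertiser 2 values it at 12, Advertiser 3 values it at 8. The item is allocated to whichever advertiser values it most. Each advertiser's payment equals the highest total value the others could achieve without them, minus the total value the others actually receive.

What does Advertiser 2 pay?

8

Advertiser 2 has the highest value and receives the item.
Without Advertiser 2, the item would go to the next-highest value, 8, so the others could achieve 8.
With Advertiser 2 present and winning, the others receive nothing, so their total is 0.
Payment = 8 - 0 = 8.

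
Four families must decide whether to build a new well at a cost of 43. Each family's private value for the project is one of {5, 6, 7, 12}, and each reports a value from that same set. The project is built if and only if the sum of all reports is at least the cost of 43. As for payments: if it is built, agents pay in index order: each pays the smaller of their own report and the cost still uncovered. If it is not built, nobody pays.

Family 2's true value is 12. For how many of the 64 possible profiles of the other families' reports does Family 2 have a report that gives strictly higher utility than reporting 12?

1

Others report (12, 12, 12): truth gives 0; report 7 gives 5 > 0. Violating.
Others report (5, 5, 5): truth gives 0; no alternative beats it.
Others report (5, 5, 6): truth gives 0; no alternative beats it.
(Checking all 64 profiles: 1 has a profitable deviation, 63 do not.)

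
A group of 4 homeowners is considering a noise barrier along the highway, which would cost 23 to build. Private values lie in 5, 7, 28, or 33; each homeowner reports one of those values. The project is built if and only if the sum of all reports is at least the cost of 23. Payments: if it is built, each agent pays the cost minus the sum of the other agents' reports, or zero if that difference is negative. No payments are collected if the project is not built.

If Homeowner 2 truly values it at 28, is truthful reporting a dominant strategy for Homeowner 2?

Yes

Check each profile of the others' reports and compare truth against every alternative report.
Others report (5, 5, 28): truth gives 28, best alternative gives 28.
Others report (5, 5, 33): truth gives 28, best alternative gives 28.
Others report (5, 7, 28): truth gives 28, best alternative gives 28.
Others report (5, 7, 33): truth gives 28, best alternative gives 28.
Others report (5, 28, 5): truth gives 28, best alternative gives 28.
Others report (5, 28, 7): truth gives 28, best alternative gives 28.
(Remaining 58 profiles checked similarly; truth is weakly best in each.)
In every case the truthful report is at least as good as any alternative, so it is a dominant strategy.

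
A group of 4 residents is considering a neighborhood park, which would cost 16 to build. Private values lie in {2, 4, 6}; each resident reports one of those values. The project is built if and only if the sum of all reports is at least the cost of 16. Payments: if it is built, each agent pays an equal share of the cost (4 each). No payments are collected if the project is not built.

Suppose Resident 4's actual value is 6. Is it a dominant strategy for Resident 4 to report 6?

Yes

Check each profile of the others' reports and compare truth against every alternative report.
Others report (2, 2, 6): truth gives 2, best alternative gives 0.
Others report (2, 4, 4): truth gives 2, best alternative gives 0.
Others report (2, 6, 2): truth gives 2, best alternative gives 0.
Others report (4, 2, 4): truth gives 2, best alternative gives 0.
Others report (4, 4, 2): truth gives 2, best alternative gives 0.
Others report (6, 2, 2): truth gives 2, best alternative gives 0.
(Remaining 21 profiles checked similarly; truth is weakly best in each.)
In every case the truthful report is at least as good as any alternative, so it is a dominant strategy.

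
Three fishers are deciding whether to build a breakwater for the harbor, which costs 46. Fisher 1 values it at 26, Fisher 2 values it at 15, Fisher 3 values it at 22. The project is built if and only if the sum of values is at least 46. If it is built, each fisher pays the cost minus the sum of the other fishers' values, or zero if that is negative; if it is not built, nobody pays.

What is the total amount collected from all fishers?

14

Total value 63 ≥ cost 46, so it is built.
Fisher 1: others sum to 37; max(0, 46 - 37) = 9.
Fisher 2: others sum to 48; max(0, 46 - 48) = 0.
Fisher 3: others sum to 41; max(0, 46 - 41) = 5.
Total collected = 9 + 0 + 5 = 14.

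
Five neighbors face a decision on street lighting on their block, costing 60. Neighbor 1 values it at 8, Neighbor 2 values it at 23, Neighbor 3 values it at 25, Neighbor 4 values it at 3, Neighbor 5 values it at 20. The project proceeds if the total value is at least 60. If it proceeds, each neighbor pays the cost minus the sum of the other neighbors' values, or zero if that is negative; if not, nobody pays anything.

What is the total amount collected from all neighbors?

11

Total value 79 ≥ cost 60, so it is built.
Neighbor 1: others sum to 71; max(0, 60 - 71) = 0.
Neighbor 2: others sum to 56; max(0, 60 - 56) = 4.
Neighbor 3: others sum to 54; max(0, 60 - 54) = 6.
Neighbor 4: others sum to 76; max(0, 60 - 76) = 0.
Neighbor 5: others sum to 59; max(0, 60 - 59) = 1.
Total collected = 0 + 4 + 6 + 0 + 1 = 11.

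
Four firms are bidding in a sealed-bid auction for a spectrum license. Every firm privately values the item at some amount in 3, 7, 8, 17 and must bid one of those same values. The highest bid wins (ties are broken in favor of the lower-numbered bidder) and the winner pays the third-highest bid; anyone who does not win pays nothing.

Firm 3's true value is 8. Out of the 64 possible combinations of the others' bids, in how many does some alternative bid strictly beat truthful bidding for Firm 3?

Others bid (3, 3, 17): truth gives 0; bid 17 gives 5 > 0. Violating.
Others bid (3, 7, 17): truth gives 0; bid 17 gives 1 > 0. Violating.
Others bid (3, 8, 3): truth gives 0; bid 17 gives 5 > 0. Violating.
Others bid (3, 8, 7): truth gives 0; bid 17 gives 1 > 0. Violating.
Others bid (3, 3, 3): truth gives 5; no alternative beats it.
Others bid (3, 3, 7): truth gives 5; no alternative beats it.
(Checking all 64 profiles: 12 have a profitable deviation, 52 do not.)

12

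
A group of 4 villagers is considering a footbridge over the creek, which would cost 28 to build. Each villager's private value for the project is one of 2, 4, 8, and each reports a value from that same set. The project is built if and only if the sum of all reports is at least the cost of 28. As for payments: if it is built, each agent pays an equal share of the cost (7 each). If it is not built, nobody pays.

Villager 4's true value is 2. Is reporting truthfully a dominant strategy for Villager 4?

Yes

Check each profile of the others' reports and compare truth against every alternative report.
Others report (8, 8, 8): truth gives 0, best alternative gives -5.
Others report (2, 2, 2): truth gives 0, best alternative gives 0.
Others report (2, 2, 4): truth gives 0, best alternative gives 0.
Others report (2, 2, 8): truth gives 0, best alternative gives 0.
Others report (2, 4, 2): truth gives 0, best alternative gives 0.
Others report (2, 4, 4): truth gives 0, best alternative gives 0.
(Remaining 21 profiles checked similarly; truth is weakly best in each.)
In every case the truthful report is at least as good as any alternative, so it is a dominant strategy.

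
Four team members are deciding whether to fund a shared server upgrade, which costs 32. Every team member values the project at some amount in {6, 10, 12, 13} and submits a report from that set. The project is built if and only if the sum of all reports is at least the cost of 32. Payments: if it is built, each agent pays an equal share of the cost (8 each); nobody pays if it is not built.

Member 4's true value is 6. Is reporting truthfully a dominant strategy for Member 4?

Check each profile of the others' reports and compare truth against every alternative report.
Others report (6, 6, 10): truth gives 0, best alternative gives -2.
Others report (6, 6, 12): truth gives 0, best alternative gives -2.
Others report (6, 6, 13): truth gives 0, best alternative gives -2.
Others report (6, 10, 6): truth gives 0, best alternative gives -2.
Others report (6, 12, 6): truth gives 0, best alternative gives -2.
Others report (6, 13, 6): truth gives 0, best alternative gives -2.
(Remaining 58 profiles checked similarly; truth is weakly best in each.)
In every case the truthful report is at least as good as any alternative, so it is a dominant strategy.

Yes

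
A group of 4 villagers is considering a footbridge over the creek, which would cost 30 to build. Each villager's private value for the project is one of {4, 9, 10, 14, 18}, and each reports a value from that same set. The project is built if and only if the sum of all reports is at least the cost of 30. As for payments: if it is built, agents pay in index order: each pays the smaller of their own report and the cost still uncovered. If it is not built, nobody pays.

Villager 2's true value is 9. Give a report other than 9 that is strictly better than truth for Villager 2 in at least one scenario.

4

Suppose Villager 1 reports 4, Villager 3 reports 4 and Villager 4 reports 18.
Report 9: project built, pays 9, utility 9 - 9 = 0.
Report 4: project built, pays 4, utility 9 - 4 = 5.
So reporting 4 beats truth here (5 > 0).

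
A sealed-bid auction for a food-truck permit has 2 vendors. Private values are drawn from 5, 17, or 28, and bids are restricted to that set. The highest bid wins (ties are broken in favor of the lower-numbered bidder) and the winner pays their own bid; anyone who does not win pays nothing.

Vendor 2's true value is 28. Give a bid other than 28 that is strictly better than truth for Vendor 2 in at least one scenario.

17

Suppose Vendor 1 bids 5.
Bid 28: wins, pays 28, utility 28 - 28 = 0.
Bid 17: wins, pays 17, utility 28 - 17 = 11.
So bidding 17 beats truth here (11 > 0).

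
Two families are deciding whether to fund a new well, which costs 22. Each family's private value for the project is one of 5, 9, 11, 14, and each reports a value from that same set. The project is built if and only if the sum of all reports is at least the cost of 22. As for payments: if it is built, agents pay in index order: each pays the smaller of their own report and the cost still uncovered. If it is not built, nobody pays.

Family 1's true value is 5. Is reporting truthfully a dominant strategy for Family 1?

Check each profile of the others' reports and compare truth against every alternative report.
Others report (14): truth gives 0, best alternative gives -4.
Others report (5): truth gives 0, best alternative gives 0.
Others report (9): truth gives 0, best alternative gives 0.
Others report (11): truth gives 0, best alternative gives 0.
In every case the truthful report is at least as good as any alternative, so it is a dominant strategy.

Yes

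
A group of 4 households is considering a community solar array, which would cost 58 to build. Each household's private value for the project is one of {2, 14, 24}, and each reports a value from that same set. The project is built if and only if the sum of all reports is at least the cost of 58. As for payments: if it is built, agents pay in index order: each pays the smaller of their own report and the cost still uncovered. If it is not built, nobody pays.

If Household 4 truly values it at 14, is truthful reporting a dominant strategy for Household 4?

Yes

Check each profile of the others' reports and compare truth against every alternative report.
Others report (14, 24, 24): truth gives 14, best alternative gives 14.
Others report (24, 14, 24): truth gives 14, best alternative gives 14.
Others report (24, 24, 14): truth gives 14, best alternative gives 14.
Others report (24, 24, 24): truth gives 14, best alternative gives 14.
Others report (14, 14, 24): truth gives 8, best alternative gives 8.
Others report (14, 24, 14): truth gives 8, best alternative gives 8.
(Remaining 21 profiles checked similarly; truth is weakly best in each.)
In every case the truthful report is at least as good as any alternative, so it is a dominant strategy.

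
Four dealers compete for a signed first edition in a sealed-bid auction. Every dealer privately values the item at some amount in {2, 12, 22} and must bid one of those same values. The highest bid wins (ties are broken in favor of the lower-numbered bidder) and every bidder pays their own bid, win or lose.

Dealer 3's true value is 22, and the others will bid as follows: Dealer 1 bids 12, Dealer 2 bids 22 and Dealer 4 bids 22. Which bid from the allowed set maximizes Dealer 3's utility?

Bid 2: loses but pays 2, utility -2.
Bid 12: loses but pays 12, utility -12.
Bid 22: loses but pays 22, utility -22.
The best choice is 2 with utility -2.

2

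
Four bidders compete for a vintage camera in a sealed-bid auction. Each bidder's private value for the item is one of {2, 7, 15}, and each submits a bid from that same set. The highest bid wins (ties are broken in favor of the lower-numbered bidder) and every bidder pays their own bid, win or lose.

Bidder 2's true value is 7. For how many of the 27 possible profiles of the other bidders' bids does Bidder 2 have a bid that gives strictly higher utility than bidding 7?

Others bid (2, 2, 15): truth gives -7; bid 2 gives -2 > -7. Violating.
Others bid (2, 7, 15): truth gives -7; bid 2 gives -2 > -7. Violating.
Others bid (2, 15, 2): truth gives -7; bid 2 gives -2 > -7. Violating.
Others bid (2, 15, 7): truth gives -7; bid 2 gives -2 > -7. Violating.
Others bid (2, 2, 2): truth gives 0; no alternative beats it.
Others bid (2, 2, 7): truth gives 0; no alternative beats it.
(Checking all 27 profiles: 23 have a profitable deviation, 4 do not.)

23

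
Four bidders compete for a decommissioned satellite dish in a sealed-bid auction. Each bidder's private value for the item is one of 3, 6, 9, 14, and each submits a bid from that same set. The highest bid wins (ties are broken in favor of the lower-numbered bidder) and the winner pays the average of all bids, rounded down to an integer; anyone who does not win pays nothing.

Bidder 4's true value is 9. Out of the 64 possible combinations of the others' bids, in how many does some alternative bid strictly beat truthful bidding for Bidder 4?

Others bid (3, 3, 3): truth gives 5; bid 6 gives 6 > 5. Violating.
Others bid (3, 3, 9): truth gives 0; bid 14 gives 2 > 0. Violating.
Others bid (3, 6, 9): truth gives 0; bid 14 gives 1 > 0. Violating.
Others bid (3, 9, 3): truth gives 0; bid 14 gives 2 > 0. Violating.
Others bid (3, 3, 6): truth gives 4; no alternative beats it.
Others bid (3, 3, 14): truth gives 0; no alternative beats it.
(Checking all 64 profiles: 16 have a profitable deviation, 48 do not.)

16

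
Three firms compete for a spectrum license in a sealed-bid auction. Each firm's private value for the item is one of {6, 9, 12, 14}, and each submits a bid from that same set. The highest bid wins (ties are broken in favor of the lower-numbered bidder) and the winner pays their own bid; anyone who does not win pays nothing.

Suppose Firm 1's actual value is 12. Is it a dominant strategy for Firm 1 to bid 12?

No

Consider the case where Firm 2 bids 6 and Firm 3 bids 6.
Truthful bid 12: wins, pays 12, utility 12 - 12 = 0.
Bid 6 instead: wins, pays 6, utility 12 - 6 = 6.
Since 6 > 0, bidding 6 is strictly better here, so truthful bidding is not dominant.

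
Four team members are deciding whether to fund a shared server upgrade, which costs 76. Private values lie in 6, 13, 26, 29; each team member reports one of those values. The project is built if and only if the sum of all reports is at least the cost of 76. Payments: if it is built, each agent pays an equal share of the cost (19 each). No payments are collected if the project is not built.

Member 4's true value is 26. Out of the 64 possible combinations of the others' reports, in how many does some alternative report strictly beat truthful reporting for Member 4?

Others report (6, 13, 29): truth gives 0; report 29 gives 7 > 0. Violating.
Others report (6, 29, 13): truth gives 0; report 29 gives 7 > 0. Violating.
Others report (13, 6, 29): truth gives 0; report 29 gives 7 > 0. Violating.
Others report (13, 29, 6): truth gives 0; report 29 gives 7 > 0. Violating.
Others report (6, 6, 6): truth gives 0; no alternative beats it.
Others report (6, 6, 13): truth gives 0; no alternative beats it.
(Checking all 64 profiles: 6 have a profitable deviation, 58 do not.)

6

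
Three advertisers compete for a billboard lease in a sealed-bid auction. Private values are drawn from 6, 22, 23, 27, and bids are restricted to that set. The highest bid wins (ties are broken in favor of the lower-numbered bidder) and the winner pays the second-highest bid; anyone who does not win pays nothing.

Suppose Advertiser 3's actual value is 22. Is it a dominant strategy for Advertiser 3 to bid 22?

Yes

Check each profile of the others' bids and compare truth against every alternative bid.
Others bid (6, 6): truth gives 16, best alternative gives 16.
Others bid (6, 22): truth gives 0, best alternative gives 0.
Others bid (6, 23): truth gives 0, best alternative gives 0.
Others bid (6, 27): truth gives 0, best alternative gives 0.
Others bid (22, 6): truth gives 0, best alternative gives 0.
Others bid (22, 22): truth gives 0, best alternative gives 0.
(Remaining 10 profiles checked similarly; truth is weakly best in each.)
In every case the truthful bid is at least as good as any alternative, so it is a dominant strategy.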